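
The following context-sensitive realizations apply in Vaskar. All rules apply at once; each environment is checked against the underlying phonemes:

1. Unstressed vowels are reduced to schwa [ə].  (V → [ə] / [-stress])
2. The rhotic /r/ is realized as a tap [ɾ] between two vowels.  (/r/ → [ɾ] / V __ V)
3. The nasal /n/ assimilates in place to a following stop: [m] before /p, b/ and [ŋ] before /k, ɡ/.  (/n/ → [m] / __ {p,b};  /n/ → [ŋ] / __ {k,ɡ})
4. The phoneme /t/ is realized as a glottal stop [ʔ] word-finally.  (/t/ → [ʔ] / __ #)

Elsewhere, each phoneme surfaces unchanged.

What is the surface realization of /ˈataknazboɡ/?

/a/ (word-initial): rule 1 targets it, but not in an unstressed syllable → unchanged [a].
/t/ (between /a/ and /a/) is in the target of rule 4 but the environment (word-finally) is not met → [t].
/a/ (between /t/ and /k/) occurs in an unstressed syllable → [ə] by rule 1.
/k/ (between /a/ and /n/): no rule targets it → [k].
/n/ — between /k/ and /a/; rule 3 does not apply here → [n].
/a/ — between /n/ and /z/, in an unstressed syllable — surfaces as [ə] (rule 1).
/z/ (between /a/ and /b/) is unaffected → [z].
/b/ (between /z/ and /o/): no rule targets it → [b].
/o/ — between /b/ and /ɡ/, in an unstressed syllable — surfaces as [ə] (rule 1).
/ɡ/ (word-final): no rule targets it → [ɡ].

[ˈatəknəzbəɡ]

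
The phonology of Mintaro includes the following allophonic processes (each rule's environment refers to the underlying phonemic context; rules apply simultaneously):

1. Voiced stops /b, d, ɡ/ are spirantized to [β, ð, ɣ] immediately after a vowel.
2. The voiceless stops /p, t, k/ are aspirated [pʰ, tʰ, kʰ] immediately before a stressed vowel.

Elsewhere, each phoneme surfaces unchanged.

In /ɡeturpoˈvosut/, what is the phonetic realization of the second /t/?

/t/ (word-final) fails the environment for rule 2, so it stays [t].

[t]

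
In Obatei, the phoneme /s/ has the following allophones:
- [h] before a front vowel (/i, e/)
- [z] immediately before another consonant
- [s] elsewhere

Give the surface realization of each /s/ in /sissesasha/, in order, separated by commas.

[h], [z], [h], [s], [z]

Occurrence 1 (position 1): before a front vowel (/i, e/) → [h].
Occurrence 2 (position 3): immediately before another consonant → [z].
Occurrence 3 (position 4): before a front vowel (/i, e/) → [h].
Occurrence 4 (position 6): no conditioning environment matches → elsewhere allophone [s].
Occurrence 5 (position 8): immediately before another consonant → [z].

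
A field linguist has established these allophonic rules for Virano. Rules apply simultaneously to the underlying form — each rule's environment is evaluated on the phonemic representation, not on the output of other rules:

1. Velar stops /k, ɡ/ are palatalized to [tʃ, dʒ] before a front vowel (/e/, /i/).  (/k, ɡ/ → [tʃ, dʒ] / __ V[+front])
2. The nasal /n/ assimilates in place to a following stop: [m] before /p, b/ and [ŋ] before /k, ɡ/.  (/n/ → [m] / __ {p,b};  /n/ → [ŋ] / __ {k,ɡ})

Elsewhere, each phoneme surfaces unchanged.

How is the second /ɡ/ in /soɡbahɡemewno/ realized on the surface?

[dʒ]

/ɡ/ — between /h/ and /e/, before a front vowel — surfaces as [dʒ] (rule 1).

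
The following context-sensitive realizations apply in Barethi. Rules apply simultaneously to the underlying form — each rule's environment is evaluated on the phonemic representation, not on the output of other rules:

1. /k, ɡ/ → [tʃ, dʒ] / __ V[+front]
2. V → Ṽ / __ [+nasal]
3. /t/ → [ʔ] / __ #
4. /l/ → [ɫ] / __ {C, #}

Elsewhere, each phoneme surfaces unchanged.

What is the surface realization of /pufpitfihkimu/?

/u/ — between /p/ and /f/; rule 2 does not apply here → [u].
/i/ (between /p/ and /t/) is in the target of rule 2 but the environment (before a nasal consonant) is not met → [i].
/t/ (between /i/ and /f/) is in the target of rule 3 but the environment (word-finally) is not met → [t].
/i/ (between /f/ and /h/) is in the target of rule 2 but the environment (before a nasal consonant) is not met → [i].
/k/ (between /h/ and /i/) occurs before a front vowel → [tʃ] by rule 1.
/i/ meets the environment for rule 2 (before a nasal consonant) → [ĩ].
/u/ (word-final) fails the environment for rule 2, so it stays [u].

[pufpitfihtʃĩmu]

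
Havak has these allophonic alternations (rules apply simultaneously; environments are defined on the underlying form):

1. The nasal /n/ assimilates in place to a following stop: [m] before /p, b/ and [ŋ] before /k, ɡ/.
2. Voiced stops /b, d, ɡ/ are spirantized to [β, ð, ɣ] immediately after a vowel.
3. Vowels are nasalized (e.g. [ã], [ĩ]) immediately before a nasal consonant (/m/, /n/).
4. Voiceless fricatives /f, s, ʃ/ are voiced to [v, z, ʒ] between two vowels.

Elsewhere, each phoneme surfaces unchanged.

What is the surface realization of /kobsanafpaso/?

/k/ (word-initial) is unaffected → [k].
/o/ (between /k/ and /b/): rule 3 targets it, but not before a nasal consonant → unchanged [o].
/b/ (between /o/ and /s/) occurs immediately after a vowel → [β] by rule 2.
/s/ — between /b/ and /a/; rule 4 does not apply here → [s].
Rule 3 applies to /a/ (between /s/ and /n/: before a nasal consonant) → [ã].
/n/ (between /a/ and /a/) is in the target of rule 1 but the environment (before a labial or velar stop) is not met → [n].
/a/ (between /n/ and /f/) is in the target of rule 3 but the environment (before a nasal consonant) is not met → [a].
/f/ — between /a/ and /p/; rule 4 does not apply here → [f].
/p/ stays [p].
/a/ (between /p/ and /s/) is in the target of rule 3 but the environment (before a nasal consonant) is not met → [a].
/s/ — between /a/ and /o/, between two vowels — surfaces as [z] (rule 4).
/o/ (word-final) fails the environment for rule 3, so it stays [o].

[koβsãnafpazo]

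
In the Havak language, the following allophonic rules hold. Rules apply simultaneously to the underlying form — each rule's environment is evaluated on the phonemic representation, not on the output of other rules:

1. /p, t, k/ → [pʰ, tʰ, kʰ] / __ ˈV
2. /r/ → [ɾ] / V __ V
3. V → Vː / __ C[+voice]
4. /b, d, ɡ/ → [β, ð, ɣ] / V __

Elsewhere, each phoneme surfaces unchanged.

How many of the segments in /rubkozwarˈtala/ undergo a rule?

Segments that undergo a rule: /u/ → [uː] (rule 3); /b/ → [β] (rule 4); /o/ → [oː] (rule 3); /a/ → [aː] (rule 3); /t/ → [tʰ] (rule 1); /a/ → [aː] (rule 3).
All other segments surface unchanged.

6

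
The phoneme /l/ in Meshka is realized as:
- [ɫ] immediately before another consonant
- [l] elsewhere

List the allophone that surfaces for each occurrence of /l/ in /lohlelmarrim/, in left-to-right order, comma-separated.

[l], [l], [ɫ]

Occurrence 1 (position 1): no conditioning environment matches → elsewhere allophone [l].
Occurrence 2 (position 4): no conditioning environment matches → elsewhere allophone [l].
Occurrence 3 (position 6): immediately before another consonant → [ɫ].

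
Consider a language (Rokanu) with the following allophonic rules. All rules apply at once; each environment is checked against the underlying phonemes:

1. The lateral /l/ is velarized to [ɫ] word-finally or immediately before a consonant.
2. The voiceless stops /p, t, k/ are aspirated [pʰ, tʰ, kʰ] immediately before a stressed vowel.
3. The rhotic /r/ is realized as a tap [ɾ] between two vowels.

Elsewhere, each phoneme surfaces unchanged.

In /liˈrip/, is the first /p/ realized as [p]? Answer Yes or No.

/p/ (word-final) fails the environment for rule 2, so it stays [p].
The actual realization is [p], which matches [p].

Yes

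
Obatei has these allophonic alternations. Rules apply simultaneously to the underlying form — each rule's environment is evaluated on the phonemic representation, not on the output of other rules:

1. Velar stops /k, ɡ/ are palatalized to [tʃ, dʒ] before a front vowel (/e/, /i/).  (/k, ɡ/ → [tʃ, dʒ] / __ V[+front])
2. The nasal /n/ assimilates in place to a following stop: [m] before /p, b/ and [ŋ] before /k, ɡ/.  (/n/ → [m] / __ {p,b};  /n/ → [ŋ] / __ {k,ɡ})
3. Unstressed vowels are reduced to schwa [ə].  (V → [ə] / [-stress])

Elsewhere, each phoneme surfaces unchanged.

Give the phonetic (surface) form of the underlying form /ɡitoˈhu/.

/ɡ/ (word-initial) occurs before a front vowel → [dʒ] by rule 1.
/i/ (between /ɡ/ and /t/): in an unstressed syllable, so rule 3 applies → [ə].
/o/ — between /t/ and /h/, in an unstressed syllable — surfaces as [ə] (rule 3).
/u/ (word-final): rule 3 targets it, but not in an unstressed syllable → unchanged [u].

[dʒətəˈhu]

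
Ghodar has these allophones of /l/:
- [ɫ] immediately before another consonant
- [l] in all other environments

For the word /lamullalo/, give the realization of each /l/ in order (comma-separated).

Occurrence 1 (position 1): no conditioning environment matches → elsewhere allophone [l].
Occurrence 2 (position 5): immediately before another consonant → [ɫ].
Occurrence 3 (position 6): no conditioning environment matches → elsewhere allophone [l].
Occurrence 4 (position 8): no conditioning environment matches → elsewhere allophone [l].

[l], [ɫ], [l], [l]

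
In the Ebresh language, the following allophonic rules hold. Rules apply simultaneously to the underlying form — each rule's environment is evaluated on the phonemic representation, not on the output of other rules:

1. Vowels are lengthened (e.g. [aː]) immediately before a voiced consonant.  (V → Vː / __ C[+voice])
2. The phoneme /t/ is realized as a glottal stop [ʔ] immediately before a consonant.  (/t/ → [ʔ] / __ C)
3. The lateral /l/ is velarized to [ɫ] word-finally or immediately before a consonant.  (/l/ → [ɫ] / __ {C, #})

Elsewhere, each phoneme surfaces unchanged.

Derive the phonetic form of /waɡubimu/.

/w/ (word-initial) is unaffected → [w].
/a/ — between /w/ and /ɡ/, before a voiced consonant — surfaces as [aː] (rule 1).
/ɡ/ (between /a/ and /u/) is unaffected → [ɡ].
/u/ — between /ɡ/ and /b/, before a voiced consonant — surfaces as [uː] (rule 1).
/b/ (between /u/ and /i/) is unaffected → [b].
/i/ — between /b/ and /m/, before a voiced consonant — surfaces as [iː] (rule 1).
/m/ (between /i/ and /u/): no rule targets it → [m].
/u/ (word-final) fails the environment for rule 1, so it stays [u].

[waːɡuːbiːmu]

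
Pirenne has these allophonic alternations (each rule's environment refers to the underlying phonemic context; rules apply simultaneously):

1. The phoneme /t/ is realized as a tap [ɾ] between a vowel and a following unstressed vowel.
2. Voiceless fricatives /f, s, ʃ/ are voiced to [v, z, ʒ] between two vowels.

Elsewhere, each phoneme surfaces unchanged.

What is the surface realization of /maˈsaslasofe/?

/m/ stays [m].
/a/ stays [a].
/s/ meets the environment for rule 2 (between two vowels) → [z].
/a/ — not in any rule's target class → [a].
/s/ — between /a/ and /l/; rule 2 does not apply here → [s].
/l/ stays [l].
/a/ (between /l/ and /s/) is unaffected → [a].
/s/ (between /a/ and /o/): between two vowels, so rule 2 applies → [z].
/o/ — not in any rule's target class → [o].
/f/ — between /o/ and /e/, between two vowels — surfaces as [v] (rule 2).
/e/ — not in any rule's target class → [e].

[maˈzaslazove]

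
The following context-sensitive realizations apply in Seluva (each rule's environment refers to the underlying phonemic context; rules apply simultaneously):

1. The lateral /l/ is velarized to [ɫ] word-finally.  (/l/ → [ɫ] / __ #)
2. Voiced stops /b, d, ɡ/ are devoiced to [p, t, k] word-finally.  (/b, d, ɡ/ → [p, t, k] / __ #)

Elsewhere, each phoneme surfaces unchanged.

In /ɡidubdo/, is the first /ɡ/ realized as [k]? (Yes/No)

/ɡ/ (word-initial) is in the target of rule 2 but the environment (word-finally) is not met → [ɡ].
The actual realization is [ɡ], not [k].

No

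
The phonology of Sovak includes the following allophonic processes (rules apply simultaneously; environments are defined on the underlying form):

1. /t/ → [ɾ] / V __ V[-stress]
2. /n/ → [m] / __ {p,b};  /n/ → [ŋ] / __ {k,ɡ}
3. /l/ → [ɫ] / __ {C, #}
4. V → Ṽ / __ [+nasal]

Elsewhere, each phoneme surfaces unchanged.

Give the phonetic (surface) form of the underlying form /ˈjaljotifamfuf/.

[ˈjaɫjoɾifãmfuf]

/j/ (word-initial) is unaffected → [j].
/a/ (between /j/ and /l/) is in the target of rule 4 but the environment (before a nasal consonant) is not met → [a].
Rule 3 applies to /l/ (between /a/ and /j/: word-finally or immediately before a consonant) → [ɫ].
/j/ (between /l/ and /o/): no rule targets it → [j].
/o/ (between /j/ and /t/) fails the environment for rule 4, so it stays [o].
/t/ (between /o/ and /i/) occurs between a vowel and a following unstressed vowel → [ɾ] by rule 1.
/i/ (between /t/ and /f/): rule 4 targets it, but not before a nasal consonant → unchanged [i].
/f/ (between /i/ and /a/): no rule targets it → [f].
Rule 4 applies to /a/ (between /f/ and /m/: before a nasal consonant) → [ã].
/m/ — not in any rule's target class → [m].
/f/ — not in any rule's target class → [f].
/u/ (between /f/ and /f/) is in the target of rule 4 but the environment (before a nasal consonant) is not met → [u].
/f/ (word-final) is unaffected → [f].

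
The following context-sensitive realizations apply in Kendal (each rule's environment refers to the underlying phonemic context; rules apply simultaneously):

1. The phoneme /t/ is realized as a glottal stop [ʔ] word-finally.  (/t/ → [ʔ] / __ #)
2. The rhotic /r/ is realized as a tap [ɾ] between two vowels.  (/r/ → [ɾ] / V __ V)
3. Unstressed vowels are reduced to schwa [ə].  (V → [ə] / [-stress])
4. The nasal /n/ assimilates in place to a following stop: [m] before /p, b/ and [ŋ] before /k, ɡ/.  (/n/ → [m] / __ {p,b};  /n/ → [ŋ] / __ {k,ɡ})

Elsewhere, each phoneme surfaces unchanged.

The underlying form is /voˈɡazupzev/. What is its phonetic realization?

[vəˈɡazəpzəv]

/o/ meets the environment for rule 3 (in an unstressed syllable) → [ə].
/a/ — between /ɡ/ and /z/; rule 3 does not apply here → [a].
Rule 3 applies to /u/ (between /z/ and /p/: in an unstressed syllable) → [ə].
/e/ meets the environment for rule 3 (in an unstressed syllable) → [ə].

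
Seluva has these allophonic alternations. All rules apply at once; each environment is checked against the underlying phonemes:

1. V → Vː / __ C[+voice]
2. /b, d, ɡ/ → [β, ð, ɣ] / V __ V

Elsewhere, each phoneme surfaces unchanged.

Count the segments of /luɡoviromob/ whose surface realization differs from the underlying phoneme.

6

Segments that undergo a rule: /u/ → [uː] (rule 1); /ɡ/ → [ɣ] (rule 2); /o/ → [oː] (rule 1); /i/ → [iː] (rule 1); /o/ → [oː] (rule 1); /o/ → [oː] (rule 1).
All other segments surface unchanged.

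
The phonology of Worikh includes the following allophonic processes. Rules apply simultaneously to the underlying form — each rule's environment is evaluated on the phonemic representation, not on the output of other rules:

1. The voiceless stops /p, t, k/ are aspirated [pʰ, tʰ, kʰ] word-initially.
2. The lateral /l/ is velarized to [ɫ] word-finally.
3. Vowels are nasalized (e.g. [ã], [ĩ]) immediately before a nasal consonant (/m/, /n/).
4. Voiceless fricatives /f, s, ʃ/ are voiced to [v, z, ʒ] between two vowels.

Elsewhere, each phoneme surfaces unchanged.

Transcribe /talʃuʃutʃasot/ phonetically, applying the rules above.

[tʰalʃuʒutʃazot]

/t/ meets the environment for rule 1 (word-initially) → [tʰ].
/a/ (between /t/ and /l/) is in the target of rule 3 but the environment (before a nasal consonant) is not met → [a].
/l/ (between /a/ and /ʃ/) fails the environment for rule 2, so it stays [l].
/ʃ/ (between /l/ and /u/): rule 4 targets it, but not between two vowels → unchanged [ʃ].
/u/ — between /ʃ/ and /ʃ/; rule 3 does not apply here → [u].
/ʃ/ meets the environment for rule 4 (between two vowels) → [ʒ].
/u/ — between /ʃ/ and /t/; rule 3 does not apply here → [u].
/t/ (between /u/ and /ʃ/): rule 1 targets it, but not word-initially → unchanged [t].
/ʃ/ (between /t/ and /a/) fails the environment for rule 4, so it stays [ʃ].
/a/ (between /ʃ/ and /s/) fails the environment for rule 3, so it stays [a].
/s/ meets the environment for rule 4 (between two vowels) → [z].
/o/ (between /s/ and /t/) fails the environment for rule 3, so it stays [o].
/t/ (word-final) is in the target of rule 1 but the environment (word-initially) is not met → [t].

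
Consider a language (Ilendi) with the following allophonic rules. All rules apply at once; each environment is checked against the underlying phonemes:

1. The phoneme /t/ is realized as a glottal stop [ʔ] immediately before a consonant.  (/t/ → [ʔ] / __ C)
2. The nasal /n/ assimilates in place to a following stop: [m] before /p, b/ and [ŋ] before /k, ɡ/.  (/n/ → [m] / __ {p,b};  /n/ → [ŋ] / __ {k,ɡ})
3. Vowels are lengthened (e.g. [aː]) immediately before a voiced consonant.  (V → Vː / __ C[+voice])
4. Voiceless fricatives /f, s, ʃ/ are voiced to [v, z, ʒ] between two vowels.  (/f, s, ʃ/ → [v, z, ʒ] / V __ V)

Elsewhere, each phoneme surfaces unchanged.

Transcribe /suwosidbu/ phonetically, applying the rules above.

/s/ — word-initial; rule 4 does not apply here → [s].
Rule 3 applies to /u/ (between /s/ and /w/: before a voiced consonant) → [uː].
/w/ (between /u/ and /o/) is unaffected → [w].
/o/ — between /w/ and /s/; rule 3 does not apply here → [o].
Rule 4 applies to /s/ (between /o/ and /i/: between two vowels) → [z].
/i/ meets the environment for rule 3 (before a voiced consonant) → [iː].
/d/ (between /i/ and /b/): no rule targets it → [d].
/b/ (between /d/ and /u/) is unaffected → [b].
/u/ (word-final) is in the target of rule 3 but the environment (before a voiced consonant) is not met → [u].

[suːwoziːdbu]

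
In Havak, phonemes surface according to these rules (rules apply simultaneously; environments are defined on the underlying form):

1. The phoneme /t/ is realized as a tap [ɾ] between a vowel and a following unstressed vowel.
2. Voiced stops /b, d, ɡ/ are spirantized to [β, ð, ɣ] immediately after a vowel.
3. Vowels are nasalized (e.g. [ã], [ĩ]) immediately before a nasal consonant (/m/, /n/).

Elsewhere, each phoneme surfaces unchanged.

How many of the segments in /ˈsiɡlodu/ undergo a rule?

2

Segments that undergo a rule: /ɡ/ → [ɣ] (rule 2); /d/ → [ð] (rule 2).
All other segments surface unchanged.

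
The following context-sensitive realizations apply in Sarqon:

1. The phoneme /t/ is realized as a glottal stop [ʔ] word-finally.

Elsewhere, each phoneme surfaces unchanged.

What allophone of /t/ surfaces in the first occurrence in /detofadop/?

[t]

/t/ (between /e/ and /o/) fails the environment for rule 1, so it stays [t].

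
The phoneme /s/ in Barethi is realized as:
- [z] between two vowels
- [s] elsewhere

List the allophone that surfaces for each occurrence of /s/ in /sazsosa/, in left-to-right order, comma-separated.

Occurrence 1 (position 1): no conditioning environment matches → elsewhere allophone [s].
Occurrence 2 (position 4): no conditioning environment matches → elsewhere allophone [s].
Occurrence 3 (position 6): between two vowels → [z].

[s], [s], [z]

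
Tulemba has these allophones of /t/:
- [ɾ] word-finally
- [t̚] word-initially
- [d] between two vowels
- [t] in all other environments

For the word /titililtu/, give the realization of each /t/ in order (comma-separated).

[t̚], [d], [t]

Occurrence 1 (position 1): word-initially → [t̚].
Occurrence 2 (position 3): between two vowels → [d].
Occurrence 3 (position 8): no conditioning environment matches → elsewhere allophone [t].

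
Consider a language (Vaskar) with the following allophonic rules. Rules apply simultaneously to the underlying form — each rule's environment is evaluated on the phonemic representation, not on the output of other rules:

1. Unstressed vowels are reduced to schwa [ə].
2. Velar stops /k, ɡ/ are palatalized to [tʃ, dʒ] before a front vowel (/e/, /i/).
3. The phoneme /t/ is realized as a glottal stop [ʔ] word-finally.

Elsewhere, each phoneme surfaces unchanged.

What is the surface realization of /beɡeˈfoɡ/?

[bədʒəˈfoɡ]

Rule 1 applies to /e/ (between /b/ and /ɡ/: in an unstressed syllable) → [ə].
/ɡ/ meets the environment for rule 2 (before a front vowel) → [dʒ].
/e/ — between /ɡ/ and /f/, in an unstressed syllable — surfaces as [ə] (rule 1).
/o/ — between /f/ and /ɡ/; rule 1 does not apply here → [o].
/ɡ/ (word-final) is in the target of rule 2 but the environment (before a front vowel) is not met → [ɡ].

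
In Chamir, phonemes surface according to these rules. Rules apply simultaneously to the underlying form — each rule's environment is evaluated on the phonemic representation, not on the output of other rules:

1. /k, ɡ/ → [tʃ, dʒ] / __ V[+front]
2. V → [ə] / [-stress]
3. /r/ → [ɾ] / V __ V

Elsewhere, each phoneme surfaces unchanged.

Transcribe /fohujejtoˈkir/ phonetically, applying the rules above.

/f/ (word-initial) is unaffected → [f].
/o/ (between /f/ and /h/): in an unstressed syllable, so rule 2 applies → [ə].
/h/ stays [h].
/u/ (between /h/ and /j/): in an unstressed syllable, so rule 2 applies → [ə].
/j/ stays [j].
/e/ (between /j/ and /j/) occurs in an unstressed syllable → [ə] by rule 2.
/j/ stays [j].
/t/ (between /j/ and /o/) is unaffected → [t].
/o/ (between /t/ and /k/): in an unstressed syllable, so rule 2 applies → [ə].
/k/ (between /o/ and /i/) occurs before a front vowel → [tʃ] by rule 1.
/i/ (between /k/ and /r/) is in the target of rule 2 but the environment (in an unstressed syllable) is not met → [i].
/r/ (word-final) is in the target of rule 3 but the environment (between two vowels) is not met → [r].

[fəhəjəjtəˈtʃir]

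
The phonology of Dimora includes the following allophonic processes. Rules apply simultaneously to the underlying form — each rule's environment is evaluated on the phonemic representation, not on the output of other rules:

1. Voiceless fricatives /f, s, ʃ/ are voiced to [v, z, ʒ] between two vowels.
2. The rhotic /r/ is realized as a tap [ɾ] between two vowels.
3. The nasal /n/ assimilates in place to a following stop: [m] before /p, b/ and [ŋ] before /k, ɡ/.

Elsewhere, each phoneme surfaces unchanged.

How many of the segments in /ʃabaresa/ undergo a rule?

Segments that undergo a rule: /r/ → [ɾ] (rule 2); /s/ → [z] (rule 1).
All other segments surface unchanged.

2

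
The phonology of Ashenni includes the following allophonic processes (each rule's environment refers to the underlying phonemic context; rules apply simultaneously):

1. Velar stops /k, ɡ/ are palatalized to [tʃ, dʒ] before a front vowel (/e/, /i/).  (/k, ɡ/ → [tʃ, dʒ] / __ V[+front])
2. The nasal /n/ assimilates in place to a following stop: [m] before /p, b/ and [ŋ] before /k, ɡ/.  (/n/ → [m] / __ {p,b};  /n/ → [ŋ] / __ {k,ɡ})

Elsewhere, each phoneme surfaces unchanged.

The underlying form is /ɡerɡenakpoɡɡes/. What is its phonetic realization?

[dʒerdʒenakpoɡdʒes]

/ɡ/ (word-initial) occurs before a front vowel → [dʒ] by rule 1.
/e/ (between /ɡ/ and /r/) is unaffected → [e].
/r/ (between /e/ and /ɡ/) is unaffected → [r].
/ɡ/ (between /r/ and /e/): before a front vowel, so rule 1 applies → [dʒ].
/e/ (between /ɡ/ and /n/): no rule targets it → [e].
/n/ (between /e/ and /a/) is in the target of rule 2 but the environment (before a labial or velar stop) is not met → [n].
/a/ (between /n/ and /k/): no rule targets it → [a].
/k/ — between /a/ and /p/; rule 1 does not apply here → [k].
/p/ (between /k/ and /o/) is unaffected → [p].
/o/ stays [o].
/ɡ/ (between /o/ and /ɡ/) fails the environment for rule 1, so it stays [ɡ].
/ɡ/ (between /ɡ/ and /e/) occurs before a front vowel → [dʒ] by rule 1.
/e/ — not in any rule's target class → [e].
/s/ stays [s].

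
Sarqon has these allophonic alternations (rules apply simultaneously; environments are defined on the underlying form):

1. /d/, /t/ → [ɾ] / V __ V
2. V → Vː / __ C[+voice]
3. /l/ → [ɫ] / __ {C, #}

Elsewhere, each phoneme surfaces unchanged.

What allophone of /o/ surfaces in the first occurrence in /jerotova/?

[o]

/o/ (between /r/ and /t/) is in the target of rule 2 but the environment (before a voiced consonant) is not met → [o].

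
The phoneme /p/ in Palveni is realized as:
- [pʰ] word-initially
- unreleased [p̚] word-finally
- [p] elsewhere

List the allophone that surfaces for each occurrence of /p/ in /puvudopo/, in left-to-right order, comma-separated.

Occurrence 1 (position 1): word-initially → [pʰ].
Occurrence 2 (position 7): no conditioning environment matches → elsewhere allophone [p].

[pʰ], [p]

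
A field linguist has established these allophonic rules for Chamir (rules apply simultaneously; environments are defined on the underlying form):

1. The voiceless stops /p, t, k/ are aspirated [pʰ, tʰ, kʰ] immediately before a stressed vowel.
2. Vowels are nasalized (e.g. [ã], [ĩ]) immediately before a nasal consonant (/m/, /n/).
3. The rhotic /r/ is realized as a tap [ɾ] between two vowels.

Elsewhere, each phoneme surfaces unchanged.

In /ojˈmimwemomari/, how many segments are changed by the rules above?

4

Segments that undergo a rule: /i/ → [ĩ] (rule 2); /e/ → [ẽ] (rule 2); /o/ → [õ] (rule 2); /r/ → [ɾ] (rule 3).
All other segments surface unchanged.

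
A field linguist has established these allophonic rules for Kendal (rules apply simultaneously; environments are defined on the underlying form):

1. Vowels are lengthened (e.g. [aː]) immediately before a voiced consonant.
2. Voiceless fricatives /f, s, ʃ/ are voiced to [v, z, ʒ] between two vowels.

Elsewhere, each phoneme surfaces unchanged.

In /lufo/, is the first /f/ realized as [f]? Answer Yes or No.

No

/f/ (between /u/ and /o/) occurs between two vowels → [v] by rule 2.
The actual realization is [v], not [f].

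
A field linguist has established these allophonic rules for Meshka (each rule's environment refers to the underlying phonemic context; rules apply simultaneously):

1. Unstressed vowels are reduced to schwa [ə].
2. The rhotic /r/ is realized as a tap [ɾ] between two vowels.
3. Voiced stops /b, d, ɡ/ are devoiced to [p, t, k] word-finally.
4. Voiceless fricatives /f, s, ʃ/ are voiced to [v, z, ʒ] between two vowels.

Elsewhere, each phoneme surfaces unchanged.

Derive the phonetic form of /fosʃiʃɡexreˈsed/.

[fəsʃəʃɡəxrəˈzet]

/f/ (word-initial) fails the environment for rule 4, so it stays [f].
Rule 1 applies to /o/ (between /f/ and /s/: in an unstressed syllable) → [ə].
/s/ — between /o/ and /ʃ/; rule 4 does not apply here → [s].
/ʃ/ (between /s/ and /i/) fails the environment for rule 4, so it stays [ʃ].
/i/ (between /ʃ/ and /ʃ/) occurs in an unstressed syllable → [ə] by rule 1.
/ʃ/ (between /i/ and /ɡ/) fails the environment for rule 4, so it stays [ʃ].
/ɡ/ (between /ʃ/ and /e/) fails the environment for rule 3, so it stays [ɡ].
/e/ (between /ɡ/ and /x/) occurs in an unstressed syllable → [ə] by rule 1.
/r/ (between /x/ and /e/) is in the target of rule 2 but the environment (between two vowels) is not met → [r].
/e/ (between /r/ and /s/): in an unstressed syllable, so rule 1 applies → [ə].
/s/ (between /e/ and /e/) occurs between two vowels → [z] by rule 4.
/e/ — between /s/ and /d/; rule 1 does not apply here → [e].
Rule 3 applies to /d/ (word-final: word-finally) → [t].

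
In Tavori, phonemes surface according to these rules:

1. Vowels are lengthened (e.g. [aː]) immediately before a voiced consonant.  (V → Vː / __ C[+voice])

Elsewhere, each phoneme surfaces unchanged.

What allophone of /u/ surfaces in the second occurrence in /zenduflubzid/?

/u/ — between /l/ and /b/, before a voiced consonant — surfaces as [uː] (rule 1).

[uː]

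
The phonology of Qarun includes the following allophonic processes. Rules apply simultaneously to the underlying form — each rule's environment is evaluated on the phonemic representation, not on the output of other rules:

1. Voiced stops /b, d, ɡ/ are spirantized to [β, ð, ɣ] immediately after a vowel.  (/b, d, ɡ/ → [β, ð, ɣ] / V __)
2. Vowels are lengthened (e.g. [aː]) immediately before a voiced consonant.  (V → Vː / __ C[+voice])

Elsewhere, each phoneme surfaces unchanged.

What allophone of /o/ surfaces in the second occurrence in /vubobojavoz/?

/o/ meets the environment for rule 2 (before a voiced consonant) → [oː].

[oː]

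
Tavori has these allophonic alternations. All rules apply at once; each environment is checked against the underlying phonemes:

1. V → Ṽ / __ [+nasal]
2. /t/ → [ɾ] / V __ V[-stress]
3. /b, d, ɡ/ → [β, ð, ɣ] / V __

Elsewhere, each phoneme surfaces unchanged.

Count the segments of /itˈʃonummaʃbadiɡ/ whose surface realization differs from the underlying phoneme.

4

Segments that undergo a rule: /o/ → [õ] (rule 1); /u/ → [ũ] (rule 1); /d/ → [ð] (rule 3); /ɡ/ → [ɣ] (rule 3).
All other segments surface unchanged.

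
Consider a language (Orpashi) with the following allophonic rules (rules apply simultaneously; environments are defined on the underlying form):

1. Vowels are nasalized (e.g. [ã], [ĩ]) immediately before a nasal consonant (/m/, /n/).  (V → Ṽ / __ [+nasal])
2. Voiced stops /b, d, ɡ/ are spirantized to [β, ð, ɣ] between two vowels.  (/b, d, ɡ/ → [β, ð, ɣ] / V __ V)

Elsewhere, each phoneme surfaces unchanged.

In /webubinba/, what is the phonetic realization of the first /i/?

[ĩ]

Rule 1 applies to /i/ (between /b/ and /n/: before a nasal consonant) → [ĩ].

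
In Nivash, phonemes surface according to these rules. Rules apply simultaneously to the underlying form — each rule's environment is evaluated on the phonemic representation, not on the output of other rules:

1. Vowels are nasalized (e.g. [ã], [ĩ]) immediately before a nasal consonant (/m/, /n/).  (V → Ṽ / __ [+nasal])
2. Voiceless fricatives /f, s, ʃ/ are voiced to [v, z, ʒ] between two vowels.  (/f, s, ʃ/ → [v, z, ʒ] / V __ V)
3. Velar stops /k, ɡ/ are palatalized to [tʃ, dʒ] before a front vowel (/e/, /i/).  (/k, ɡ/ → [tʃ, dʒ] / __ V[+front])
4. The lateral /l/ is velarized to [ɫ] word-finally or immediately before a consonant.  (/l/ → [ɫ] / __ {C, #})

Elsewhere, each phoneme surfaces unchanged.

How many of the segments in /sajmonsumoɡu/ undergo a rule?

2

Segments that undergo a rule: /o/ → [õ] (rule 1); /u/ → [ũ] (rule 1).
All other segments surface unchanged.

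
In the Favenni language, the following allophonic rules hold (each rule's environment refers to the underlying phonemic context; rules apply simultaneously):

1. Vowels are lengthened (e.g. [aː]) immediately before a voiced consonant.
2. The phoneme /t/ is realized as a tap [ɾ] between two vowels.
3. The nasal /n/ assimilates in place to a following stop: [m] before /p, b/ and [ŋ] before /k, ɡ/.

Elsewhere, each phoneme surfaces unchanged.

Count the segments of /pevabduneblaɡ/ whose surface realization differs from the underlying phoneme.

Segments that undergo a rule: /e/ → [eː] (rule 1); /a/ → [aː] (rule 1); /u/ → [uː] (rule 1); /e/ → [eː] (rule 1); /a/ → [aː] (rule 1).
All other segments surface unchanged.

5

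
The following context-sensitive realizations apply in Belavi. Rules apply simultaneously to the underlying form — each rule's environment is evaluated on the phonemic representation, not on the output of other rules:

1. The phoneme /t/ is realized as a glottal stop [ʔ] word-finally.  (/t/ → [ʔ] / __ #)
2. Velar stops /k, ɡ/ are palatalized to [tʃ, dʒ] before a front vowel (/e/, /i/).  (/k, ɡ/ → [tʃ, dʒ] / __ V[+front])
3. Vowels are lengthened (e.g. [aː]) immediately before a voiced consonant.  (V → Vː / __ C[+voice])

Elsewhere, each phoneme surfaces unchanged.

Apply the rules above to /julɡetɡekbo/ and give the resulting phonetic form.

[juːldʒetdʒekbo]

/j/ (word-initial) is unaffected → [j].
/u/ — between /j/ and /l/, before a voiced consonant — surfaces as [uː] (rule 3).
/l/ stays [l].
/ɡ/ — between /l/ and /e/, before a front vowel — surfaces as [dʒ] (rule 2).
/e/ (between /ɡ/ and /t/): rule 3 targets it, but not before a voiced consonant → unchanged [e].
/t/ (between /e/ and /ɡ/) is in the target of rule 1 but the environment (word-finally) is not met → [t].
/ɡ/ meets the environment for rule 2 (before a front vowel) → [dʒ].
/e/ (between /ɡ/ and /k/): rule 3 targets it, but not before a voiced consonant → unchanged [e].
/k/ — between /e/ and /b/; rule 2 does not apply here → [k].
/b/ — not in any rule's target class → [b].
/o/ — word-final; rule 3 does not apply here → [o].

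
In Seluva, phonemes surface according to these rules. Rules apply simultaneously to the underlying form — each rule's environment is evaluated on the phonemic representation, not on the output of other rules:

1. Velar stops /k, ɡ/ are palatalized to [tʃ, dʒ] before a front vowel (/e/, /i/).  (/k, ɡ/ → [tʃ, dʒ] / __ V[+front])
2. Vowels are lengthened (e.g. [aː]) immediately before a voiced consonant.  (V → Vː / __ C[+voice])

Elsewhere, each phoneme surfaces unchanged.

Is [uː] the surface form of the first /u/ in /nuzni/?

/u/ meets the environment for rule 2 (before a voiced consonant) → [uː].
The actual realization is [uː], which matches [uː].

Yes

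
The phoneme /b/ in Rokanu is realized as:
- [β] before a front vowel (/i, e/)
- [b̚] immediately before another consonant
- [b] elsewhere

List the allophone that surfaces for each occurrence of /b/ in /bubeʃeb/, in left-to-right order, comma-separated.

[b], [β], [b]

Occurrence 1 (position 1): no conditioning environment matches → elsewhere allophone [b].
Occurrence 2 (position 3): before a front vowel (/i, e/) → [β].
Occurrence 3 (position 7): no conditioning environment matches → elsewhere allophone [b].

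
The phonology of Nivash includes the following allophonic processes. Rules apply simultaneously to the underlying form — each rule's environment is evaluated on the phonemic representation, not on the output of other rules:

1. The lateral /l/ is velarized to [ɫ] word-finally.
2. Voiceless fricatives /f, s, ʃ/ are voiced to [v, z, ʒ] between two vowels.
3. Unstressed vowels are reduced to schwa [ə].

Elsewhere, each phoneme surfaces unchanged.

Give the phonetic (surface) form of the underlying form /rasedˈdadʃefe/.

/r/ (word-initial): no rule targets it → [r].
/a/ (between /r/ and /s/): in an unstressed syllable, so rule 3 applies → [ə].
/s/ — between /a/ and /e/, between two vowels — surfaces as [z] (rule 2).
Rule 3 applies to /e/ (between /s/ and /d/: in an unstressed syllable) → [ə].
/d/ (between /e/ and /d/): no rule targets it → [d].
/d/ — not in any rule's target class → [d].
/a/ (between /d/ and /d/) is in the target of rule 3 but the environment (in an unstressed syllable) is not met → [a].
/d/ (between /a/ and /ʃ/) is unaffected → [d].
/ʃ/ (between /d/ and /e/) fails the environment for rule 2, so it stays [ʃ].
/e/ — between /ʃ/ and /f/, in an unstressed syllable — surfaces as [ə] (rule 3).
/f/ (between /e/ and /e/) occurs between two vowels → [v] by rule 2.
/e/ (word-final): in an unstressed syllable, so rule 3 applies → [ə].

[rəzədˈdadʃəvə]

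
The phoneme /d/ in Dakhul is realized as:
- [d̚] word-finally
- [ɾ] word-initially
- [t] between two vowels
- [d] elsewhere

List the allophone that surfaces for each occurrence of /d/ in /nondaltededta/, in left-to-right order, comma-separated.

[d], [t], [d]

Occurrence 1 (position 4): no conditioning environment matches → elsewhere allophone [d].
Occurrence 2 (position 9): between two vowels → [t].
Occurrence 3 (position 11): no conditioning environment matches → elsewhere allophone [d].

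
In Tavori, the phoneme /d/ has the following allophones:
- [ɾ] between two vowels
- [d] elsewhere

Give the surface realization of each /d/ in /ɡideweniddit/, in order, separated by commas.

Occurrence 1 (position 3): between two vowels → [ɾ].
Occurrence 2 (position 9): no conditioning environment matches → elsewhere allophone [d].
Occurrence 3 (position 10): no conditioning environment matches → elsewhere allophone [d].

[ɾ], [d], [d]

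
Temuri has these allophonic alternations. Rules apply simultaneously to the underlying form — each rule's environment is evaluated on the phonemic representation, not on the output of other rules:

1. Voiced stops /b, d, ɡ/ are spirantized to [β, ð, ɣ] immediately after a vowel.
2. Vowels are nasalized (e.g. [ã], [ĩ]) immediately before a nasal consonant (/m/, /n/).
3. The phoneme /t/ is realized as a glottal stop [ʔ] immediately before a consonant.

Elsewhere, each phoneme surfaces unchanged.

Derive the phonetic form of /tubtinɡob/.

/t/ (word-initial) fails the environment for rule 3, so it stays [t].
/u/ (between /t/ and /b/) is in the target of rule 2 but the environment (before a nasal consonant) is not met → [u].
Rule 1 applies to /b/ (between /u/ and /t/: immediately after a vowel) → [β].
/t/ (between /b/ and /i/) is in the target of rule 3 but the environment (immediately before a consonant) is not met → [t].
Rule 2 applies to /i/ (between /t/ and /n/: before a nasal consonant) → [ĩ].
/ɡ/ (between /n/ and /o/) is in the target of rule 1 but the environment (immediately after a vowel) is not met → [ɡ].
/o/ (between /ɡ/ and /b/) is in the target of rule 2 but the environment (before a nasal consonant) is not met → [o].
/b/ meets the environment for rule 1 (immediately after a vowel) → [β].

[tuβtĩnɡoβ]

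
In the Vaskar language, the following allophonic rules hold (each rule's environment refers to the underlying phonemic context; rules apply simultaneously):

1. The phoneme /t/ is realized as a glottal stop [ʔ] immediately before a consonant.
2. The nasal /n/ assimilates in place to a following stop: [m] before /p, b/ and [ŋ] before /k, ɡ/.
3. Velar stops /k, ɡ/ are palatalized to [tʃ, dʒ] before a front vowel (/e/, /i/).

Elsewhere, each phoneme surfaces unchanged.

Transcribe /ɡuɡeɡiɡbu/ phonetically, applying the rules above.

[ɡudʒedʒiɡbu]

/ɡ/ (word-initial): rule 3 targets it, but not before a front vowel → unchanged [ɡ].
/ɡ/ — between /u/ and /e/, before a front vowel — surfaces as [dʒ] (rule 3).
Rule 3 applies to /ɡ/ (between /e/ and /i/: before a front vowel) → [dʒ].
/ɡ/ (between /i/ and /b/): rule 3 targets it, but not before a front vowel → unchanged [ɡ].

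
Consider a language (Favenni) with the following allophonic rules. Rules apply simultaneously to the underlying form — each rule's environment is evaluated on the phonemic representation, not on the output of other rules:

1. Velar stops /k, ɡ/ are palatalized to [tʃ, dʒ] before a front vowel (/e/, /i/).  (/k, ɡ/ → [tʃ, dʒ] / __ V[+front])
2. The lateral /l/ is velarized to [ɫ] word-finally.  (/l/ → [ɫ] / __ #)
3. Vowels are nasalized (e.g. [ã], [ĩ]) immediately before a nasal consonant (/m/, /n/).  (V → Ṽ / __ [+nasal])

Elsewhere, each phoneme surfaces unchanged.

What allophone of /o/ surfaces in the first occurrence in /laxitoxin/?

[o]

/o/ (between /t/ and /x/) fails the environment for rule 3, so it stays [o].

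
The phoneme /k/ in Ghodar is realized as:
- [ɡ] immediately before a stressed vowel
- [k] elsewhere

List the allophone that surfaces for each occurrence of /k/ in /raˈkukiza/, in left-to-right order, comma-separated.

Occurrence 1 (position 3): immediately before a stressed vowel → [ɡ].
Occurrence 2 (position 5): no conditioning environment matches → elsewhere allophone [k].

[ɡ], [k]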